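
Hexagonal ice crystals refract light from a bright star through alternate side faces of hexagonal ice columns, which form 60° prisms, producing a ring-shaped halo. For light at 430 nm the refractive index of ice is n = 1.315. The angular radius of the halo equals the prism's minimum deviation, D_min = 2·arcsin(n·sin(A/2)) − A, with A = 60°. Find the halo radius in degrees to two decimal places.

22.22°

n·sin(A/2) = 1.315 × sin 30° = 1.315 × 0.5000 = 0.6575.
D_min = 2·arcsin(0.6575) − 60° = 2 × 41.109° − 60° = 22.219°.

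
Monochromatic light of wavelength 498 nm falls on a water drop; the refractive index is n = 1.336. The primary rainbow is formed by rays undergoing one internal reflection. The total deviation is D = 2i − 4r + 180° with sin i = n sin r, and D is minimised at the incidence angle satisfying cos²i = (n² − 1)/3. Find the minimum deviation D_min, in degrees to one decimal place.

138.4°

cos²i = (1.78490 − 1)/3 = 0.26163; i = arccos(0.51150) = 59.236°.
sin r = sin 59.236°/1.336 = 0.64318; r = 40.029°.
D_min = 2·59.236° − 4·40.029° + 180° = 138.356°.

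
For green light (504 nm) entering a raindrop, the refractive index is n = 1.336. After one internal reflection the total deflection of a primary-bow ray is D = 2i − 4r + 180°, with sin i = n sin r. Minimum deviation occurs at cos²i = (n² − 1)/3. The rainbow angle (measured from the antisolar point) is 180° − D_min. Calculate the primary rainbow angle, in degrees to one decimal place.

cos²i = (1.78490 − 1)/3 = 0.26163; i = arccos(0.51150) = 59.236°.
sin r = sin 59.236°/1.336 = 0.64318; r = 40.029°.
D_min = 2·59.236° − 4·40.029° + 180° = 138.356°.
Rainbow angle = 180° − D_min = 41.644°.

41.6°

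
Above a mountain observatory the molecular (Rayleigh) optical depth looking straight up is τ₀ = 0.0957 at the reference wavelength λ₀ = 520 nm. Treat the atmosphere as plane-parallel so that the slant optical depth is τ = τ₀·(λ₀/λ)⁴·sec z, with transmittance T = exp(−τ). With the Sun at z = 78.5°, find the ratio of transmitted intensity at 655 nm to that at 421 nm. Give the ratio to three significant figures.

Airmass: sec 78.5° = 5.0159.
τ(655 nm) = 0.0957 × (520/655)⁴ × 5.0159 = 0.0957 × 0.3972 × 5.0159 = 0.1907.
τ(421 nm) = 0.0957 × (520/421)⁴ × 5.0159 = 0.0957 × 2.3275 × 5.0159 = 1.1172.
T(655)/T(421) = exp(τ_B − τ_A) = exp(0.9265) = 2.5258.

2.53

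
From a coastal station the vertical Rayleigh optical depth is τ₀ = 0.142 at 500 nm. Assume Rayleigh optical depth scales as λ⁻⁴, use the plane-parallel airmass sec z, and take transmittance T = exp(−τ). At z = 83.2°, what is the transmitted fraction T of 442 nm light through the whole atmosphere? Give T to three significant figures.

sec 83.2° = 8.4457.
τ = 0.142 × (500/442)⁴ × 8.4457 = 0.142 × 1.6375 × 8.4457 = 1.9639.
T = exp(−1.9639) = 0.1403.

0.140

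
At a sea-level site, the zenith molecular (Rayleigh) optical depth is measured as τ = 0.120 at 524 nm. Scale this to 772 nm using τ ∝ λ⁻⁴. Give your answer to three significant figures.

0.0255

τ(772 nm) = τ(524 nm) × (524/772)⁴ = 0.120 × (0.6788)⁴ = 0.120 × 0.2123 = 0.0255.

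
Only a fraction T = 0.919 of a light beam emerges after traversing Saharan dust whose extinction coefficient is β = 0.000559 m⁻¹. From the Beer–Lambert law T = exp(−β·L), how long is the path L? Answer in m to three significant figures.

Beer–Lambert: T = exp(−βL) ⇒ L = −ln(T)/β = −ln(0.919)/0.000559 = 0.0845/0.000559 = 151.1 m.

151 m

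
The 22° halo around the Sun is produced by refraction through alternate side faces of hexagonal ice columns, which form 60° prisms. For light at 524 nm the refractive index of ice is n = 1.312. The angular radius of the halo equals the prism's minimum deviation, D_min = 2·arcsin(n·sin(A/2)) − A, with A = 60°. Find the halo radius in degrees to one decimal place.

22.0°

n·sin(A/2) = 1.312 × sin 30° = 1.312 × 0.5000 = 0.6560.
D_min = 2·arcsin(0.6560) − 60° = 2 × 40.996° − 60° = 21.991°.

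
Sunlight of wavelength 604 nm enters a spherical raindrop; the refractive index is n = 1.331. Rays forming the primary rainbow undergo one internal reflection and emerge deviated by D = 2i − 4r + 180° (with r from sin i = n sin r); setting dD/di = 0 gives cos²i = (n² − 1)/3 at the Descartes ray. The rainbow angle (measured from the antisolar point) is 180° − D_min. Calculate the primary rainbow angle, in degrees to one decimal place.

42.4°

cos²i = (1.77156 − 1)/3 = 0.25719; i = arccos(0.50714) = 59.527°.
sin r = sin 59.527°/1.331 = 0.64753; r = 40.356°.
D_min = 2·59.527° − 4·40.356° + 180° = 137.630°.
Rainbow angle = 180° − D_min = 42.370°.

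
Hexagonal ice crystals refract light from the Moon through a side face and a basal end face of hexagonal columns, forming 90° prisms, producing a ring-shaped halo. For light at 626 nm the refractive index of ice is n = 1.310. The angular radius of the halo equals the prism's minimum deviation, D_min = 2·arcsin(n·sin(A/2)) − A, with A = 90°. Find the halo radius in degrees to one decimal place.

45.7°

n·sin(A/2) = 1.310 × sin 45° = 1.310 × 0.7071 = 0.9263.
D_min = 2·arcsin(0.9263) − 90° = 2 × 67.867° − 90° = 45.733°.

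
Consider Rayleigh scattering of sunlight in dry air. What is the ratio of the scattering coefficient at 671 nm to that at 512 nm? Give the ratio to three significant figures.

Rayleigh scattering ∝ λ⁻⁴, so the ratio of coefficients is the inverse fourth power of the wavelength ratio.
σ(671)/σ(512) = (512/671)⁴ = (0.7630)⁴ = 0.339.

0.339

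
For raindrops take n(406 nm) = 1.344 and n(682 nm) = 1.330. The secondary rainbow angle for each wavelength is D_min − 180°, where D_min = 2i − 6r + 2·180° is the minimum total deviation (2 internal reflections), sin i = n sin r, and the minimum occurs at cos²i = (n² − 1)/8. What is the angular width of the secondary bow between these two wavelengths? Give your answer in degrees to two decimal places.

At 406 nm (n = 1.344): cos²i = 0.10079 → i = 71.490°, r = 44.874°, D_min = 233.733°, rainbow angle = 53.733°.
At 682 nm (n = 1.330): cos²i = 0.09611 → i = 71.940°, r = 45.630°, D_min = 230.101°, rainbow angle = 50.101°.
Angular width = |53.733° − 50.101°| = 3.632°.

3.63°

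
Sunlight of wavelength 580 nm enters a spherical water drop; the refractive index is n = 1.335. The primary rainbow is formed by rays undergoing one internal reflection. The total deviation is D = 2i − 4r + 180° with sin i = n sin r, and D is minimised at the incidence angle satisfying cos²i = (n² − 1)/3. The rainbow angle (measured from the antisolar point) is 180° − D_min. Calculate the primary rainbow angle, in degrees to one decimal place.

cos²i = (1.78222 − 1)/3 = 0.26074; i = arccos(0.51063) = 59.294°.
sin r = sin 59.294°/1.335 = 0.64405; r = 40.094°.
D_min = 2·59.294° − 4·40.094° + 180° = 138.212°.
Rainbow angle = 180° − D_min = 41.788°.

41.8°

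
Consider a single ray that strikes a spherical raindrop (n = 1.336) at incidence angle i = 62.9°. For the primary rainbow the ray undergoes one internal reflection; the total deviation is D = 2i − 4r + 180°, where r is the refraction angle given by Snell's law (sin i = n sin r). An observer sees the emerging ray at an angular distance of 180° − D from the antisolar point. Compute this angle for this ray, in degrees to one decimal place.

41.3°

sin r = sin 62.9° / 1.336 = 0.8902/1.336 = 0.6663; r = 41.78°.
D = 2·62.9° − 4·41.78° + 180° = 125.80° − 167.14° + 180° = 138.66°.
Angle from antisolar point = 180° − D = 41.34°.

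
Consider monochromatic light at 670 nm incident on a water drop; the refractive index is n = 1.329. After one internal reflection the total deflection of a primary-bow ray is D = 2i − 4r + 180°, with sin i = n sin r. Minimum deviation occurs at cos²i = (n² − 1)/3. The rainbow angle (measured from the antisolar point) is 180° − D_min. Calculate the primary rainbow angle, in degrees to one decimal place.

cos²i = (1.76624 − 1)/3 = 0.25541; i = arccos(0.50538) = 59.643°.
sin r = sin 59.643°/1.329 = 0.64928; r = 40.487°.
D_min = 2·59.643° − 4·40.487° + 180° = 137.337°.
Rainbow angle = 180° − D_min = 42.663°.

42.7°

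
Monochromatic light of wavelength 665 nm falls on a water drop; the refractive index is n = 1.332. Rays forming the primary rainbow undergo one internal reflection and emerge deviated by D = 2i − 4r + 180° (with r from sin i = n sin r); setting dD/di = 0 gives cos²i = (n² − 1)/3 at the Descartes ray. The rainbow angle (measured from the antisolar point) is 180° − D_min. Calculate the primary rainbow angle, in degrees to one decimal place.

42.2°

cos²i = (1.77422 − 1)/3 = 0.25807; i = arccos(0.50801) = 59.469°.
sin r = sin 59.469°/1.332 = 0.64666; r = 40.290°.
D_min = 2·59.469° − 4·40.290° + 180° = 137.776°.
Rainbow angle = 180° − D_min = 42.224°.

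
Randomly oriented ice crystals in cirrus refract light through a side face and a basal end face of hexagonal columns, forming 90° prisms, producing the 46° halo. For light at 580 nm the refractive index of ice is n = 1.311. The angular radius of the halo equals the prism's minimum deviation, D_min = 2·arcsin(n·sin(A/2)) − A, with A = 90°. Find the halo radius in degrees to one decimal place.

45.9°

n·sin(A/2) = 1.311 × sin 45° = 1.311 × 0.7071 = 0.9270.
D_min = 2·arcsin(0.9270) − 90° = 2 × 67.974° − 90° = 45.949°.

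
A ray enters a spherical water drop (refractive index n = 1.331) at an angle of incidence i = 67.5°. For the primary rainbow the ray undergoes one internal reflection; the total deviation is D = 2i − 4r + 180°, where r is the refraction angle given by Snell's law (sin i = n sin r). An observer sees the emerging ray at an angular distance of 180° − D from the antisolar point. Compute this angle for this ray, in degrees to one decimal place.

40.8°

sin r = sin 67.5° / 1.331 = 0.9239/1.331 = 0.6941; r = 43.96°.
D = 2·67.5° − 4·43.96° + 180° = 135.00° − 175.83° + 180° = 139.17°.
Angle from antisolar point = 180° − D = 40.83°.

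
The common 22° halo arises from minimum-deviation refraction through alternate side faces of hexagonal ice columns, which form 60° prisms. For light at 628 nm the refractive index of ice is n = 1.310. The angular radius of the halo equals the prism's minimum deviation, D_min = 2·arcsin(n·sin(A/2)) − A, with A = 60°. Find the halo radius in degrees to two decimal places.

n·sin(A/2) = 1.310 × sin 30° = 1.310 × 0.5000 = 0.6550.
D_min = 2·arcsin(0.6550) − 60° = 2 × 40.920° − 60° = 21.839°.

21.84°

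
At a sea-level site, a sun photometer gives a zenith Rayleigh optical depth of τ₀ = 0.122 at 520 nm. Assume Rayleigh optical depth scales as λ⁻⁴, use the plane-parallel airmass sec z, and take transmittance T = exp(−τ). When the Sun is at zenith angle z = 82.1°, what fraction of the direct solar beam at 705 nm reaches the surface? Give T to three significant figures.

0.769

sec 82.1° = 7.2757.
τ = 0.122 × (520/705)⁴ × 7.2757 = 0.122 × 0.2960 × 7.2757 = 0.2627.
T = exp(−0.2627) = 0.7690.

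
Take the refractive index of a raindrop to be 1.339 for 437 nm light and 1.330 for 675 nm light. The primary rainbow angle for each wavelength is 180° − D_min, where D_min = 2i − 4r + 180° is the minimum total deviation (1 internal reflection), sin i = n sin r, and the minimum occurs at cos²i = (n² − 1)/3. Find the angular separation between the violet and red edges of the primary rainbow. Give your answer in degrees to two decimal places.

At 437 nm (n = 1.339): cos²i = 0.26431 → i = 59.062°, r = 39.834°, D_min = 138.786°, rainbow angle = 41.214°.
At 675 nm (n = 1.330): cos²i = 0.25630 → i = 59.585°, r = 40.422°, D_min = 137.484°, rainbow angle = 42.516°.
Angular width = |41.214° − 42.516°| = 1.303°.

1.30°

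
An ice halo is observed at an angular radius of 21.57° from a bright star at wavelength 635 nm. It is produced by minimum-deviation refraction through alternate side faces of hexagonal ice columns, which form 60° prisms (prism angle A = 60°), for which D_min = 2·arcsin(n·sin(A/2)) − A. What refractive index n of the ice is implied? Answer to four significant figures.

Rearranging: n = sin((D_min + A)/2) / sin(A/2).
(D_min + A)/2 = (21.57° + 60°)/2 = 40.785°.
n = sin 40.785° / sin 30° = 0.6532 / 0.5000 = 1.3064.

1.306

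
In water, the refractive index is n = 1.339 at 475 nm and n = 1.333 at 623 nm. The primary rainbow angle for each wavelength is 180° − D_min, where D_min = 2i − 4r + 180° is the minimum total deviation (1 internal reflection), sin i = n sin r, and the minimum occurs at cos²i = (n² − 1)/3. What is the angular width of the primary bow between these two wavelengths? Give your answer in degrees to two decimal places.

At 475 nm (n = 1.339): cos²i = 0.26431 → i = 59.062°, r = 39.834°, D_min = 138.786°, rainbow angle = 41.214°.
At 623 nm (n = 1.333): cos²i = 0.25896 → i = 59.410°, r = 40.225°, D_min = 137.922°, rainbow angle = 42.078°.
Angular width = |41.214° − 42.078°| = 0.865°.

0.86°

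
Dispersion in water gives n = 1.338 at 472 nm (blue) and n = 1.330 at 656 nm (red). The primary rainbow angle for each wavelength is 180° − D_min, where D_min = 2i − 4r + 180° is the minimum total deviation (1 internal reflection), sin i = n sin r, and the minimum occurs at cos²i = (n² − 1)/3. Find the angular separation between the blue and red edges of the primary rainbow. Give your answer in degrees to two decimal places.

1.16°

At 472 nm (n = 1.338): cos²i = 0.26341 → i = 59.120°, r = 39.899°, D_min = 138.643°, rainbow angle = 41.357°.
At 656 nm (n = 1.330): cos²i = 0.25630 → i = 59.585°, r = 40.422°, D_min = 137.484°, rainbow angle = 42.516°.
Angular width = |41.357° − 42.516°| = 1.160°.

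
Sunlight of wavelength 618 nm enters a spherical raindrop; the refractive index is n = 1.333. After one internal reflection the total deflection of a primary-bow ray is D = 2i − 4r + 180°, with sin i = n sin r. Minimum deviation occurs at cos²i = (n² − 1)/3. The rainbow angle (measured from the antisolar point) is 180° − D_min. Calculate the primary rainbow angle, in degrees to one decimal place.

42.1°

cos²i = (1.77689 − 1)/3 = 0.25896; i = arccos(0.50888) = 59.410°.
sin r = sin 59.410°/1.333 = 0.64579; r = 40.225°.
D_min = 2·59.410° − 4·40.225° + 180° = 137.922°.
Rainbow angle = 180° − D_min = 42.078°.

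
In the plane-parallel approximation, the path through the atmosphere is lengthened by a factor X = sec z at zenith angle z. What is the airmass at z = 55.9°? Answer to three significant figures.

1.78

X = sec z = 1/cos 55.9° = 1/0.5606 = 1.7837.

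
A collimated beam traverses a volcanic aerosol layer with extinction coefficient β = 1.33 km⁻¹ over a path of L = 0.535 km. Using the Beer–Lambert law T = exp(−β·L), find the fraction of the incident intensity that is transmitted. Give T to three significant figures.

0.491

τ = β·L = 1.33 × 0.535 = 0.7116.
T = exp(−0.7116) = 0.4909.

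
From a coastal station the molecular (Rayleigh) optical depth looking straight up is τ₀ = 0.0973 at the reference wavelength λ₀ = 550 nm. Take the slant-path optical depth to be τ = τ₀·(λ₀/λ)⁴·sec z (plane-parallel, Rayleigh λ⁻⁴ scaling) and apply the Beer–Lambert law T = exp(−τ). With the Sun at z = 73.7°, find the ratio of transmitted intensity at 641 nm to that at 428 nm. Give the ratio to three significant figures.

2.13

Airmass: sec 73.7° = 3.5629.
τ(641 nm) = 0.0973 × (550/641)⁴ × 3.5629 = 0.0973 × 0.5420 × 3.5629 = 0.1879.
τ(428 nm) = 0.0973 × (550/428)⁴ × 3.5629 = 0.0973 × 2.7269 × 3.5629 = 0.9454.
T(641)/T(428) = exp(τ_B − τ_A) = exp(0.7575) = 2.1328.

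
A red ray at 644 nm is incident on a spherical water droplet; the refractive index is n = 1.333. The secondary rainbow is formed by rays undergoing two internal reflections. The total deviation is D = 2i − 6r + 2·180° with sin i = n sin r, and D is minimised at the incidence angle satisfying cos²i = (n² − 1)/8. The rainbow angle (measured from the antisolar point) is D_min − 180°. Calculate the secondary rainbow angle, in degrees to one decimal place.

cos²i = (1.77689 − 1)/8 = 0.09711; i = arccos(0.31163) = 71.843°.
sin r = sin 71.843°/1.333 = 0.71283; r = 45.466°.
D_min = 2·71.843° − 6·45.466° + 360° = 230.891°.
Rainbow angle = D_min − 180° = 50.891°.

50.9°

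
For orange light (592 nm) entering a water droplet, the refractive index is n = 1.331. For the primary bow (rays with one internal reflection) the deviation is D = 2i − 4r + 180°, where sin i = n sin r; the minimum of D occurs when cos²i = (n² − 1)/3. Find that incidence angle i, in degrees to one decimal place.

cos²i = (1.331² − 1)/3 = (1.77156 − 1)/3 = 0.25719.
cos i = 0.50714, so i = 59.527°.

59.5°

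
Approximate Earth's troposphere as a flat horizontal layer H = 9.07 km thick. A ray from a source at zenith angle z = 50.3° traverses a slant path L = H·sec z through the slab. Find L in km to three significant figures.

sec z = 1/cos 50.3° = 1.5655.
L = 9.07 × 1.5655 = 14.199 km.

14.2 km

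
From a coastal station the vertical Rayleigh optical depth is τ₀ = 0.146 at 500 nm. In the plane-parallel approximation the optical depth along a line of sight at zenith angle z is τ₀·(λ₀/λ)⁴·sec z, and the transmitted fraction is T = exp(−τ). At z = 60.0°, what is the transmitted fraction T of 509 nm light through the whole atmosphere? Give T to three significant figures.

0.762

sec 60.0° = 2.0000.
τ = 0.146 × (500/509)⁴ × 2.0000 = 0.146 × 0.9311 × 2.0000 = 0.2719.
T = exp(−0.2719) = 0.7619.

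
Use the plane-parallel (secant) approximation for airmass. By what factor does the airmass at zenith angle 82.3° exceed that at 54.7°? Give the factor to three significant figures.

4.31

X(82.3°)/X(54.7°) = sec 82.3° / sec 54.7° = cos 54.7° / cos 82.3° = 0.5779/0.1340 = 4.3128.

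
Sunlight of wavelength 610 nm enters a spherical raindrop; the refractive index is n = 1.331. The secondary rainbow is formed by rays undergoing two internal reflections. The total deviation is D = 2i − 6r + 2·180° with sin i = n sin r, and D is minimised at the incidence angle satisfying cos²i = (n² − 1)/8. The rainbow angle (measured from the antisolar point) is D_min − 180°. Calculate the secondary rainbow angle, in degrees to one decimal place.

50.4°

cos²i = (1.77156 − 1)/8 = 0.09645; i = arccos(0.31056) = 71.907°.
sin r = sin 71.907°/1.331 = 0.71417; r = 45.575°.
D_min = 2·71.907° − 6·45.575° + 360° = 230.365°.
Rainbow angle = D_min − 180° = 50.365°.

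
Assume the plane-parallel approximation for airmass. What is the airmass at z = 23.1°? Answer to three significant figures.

X = sec z = 1/cos 23.1° = 1/0.9198 = 1.0872.

1.09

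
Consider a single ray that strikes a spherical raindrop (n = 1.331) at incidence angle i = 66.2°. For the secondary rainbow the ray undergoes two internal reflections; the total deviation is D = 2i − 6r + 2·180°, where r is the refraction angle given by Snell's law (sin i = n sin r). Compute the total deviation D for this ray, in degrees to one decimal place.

sin r = sin 66.2° / 1.331 = 0.9150/1.331 = 0.6874; r = 43.43°.
D = 2·66.2° − 6·43.43° + 2·180° = 132.40° − 260.56° + 360° = 231.84°.

231.8°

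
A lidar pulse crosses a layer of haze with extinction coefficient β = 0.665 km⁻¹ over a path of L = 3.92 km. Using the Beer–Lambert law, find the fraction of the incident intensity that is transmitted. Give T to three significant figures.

0.0738

τ = β·L = 0.665 × 3.92 = 2.6068.
T = exp(−2.6068) = 0.0738.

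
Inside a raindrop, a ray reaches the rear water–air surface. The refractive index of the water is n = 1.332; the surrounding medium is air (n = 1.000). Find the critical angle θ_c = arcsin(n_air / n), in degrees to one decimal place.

48.7°

sin θ_c = n_air / n = 1.000 / 1.332 = 0.7508.
θ_c = arcsin(0.7508) = 48.66°.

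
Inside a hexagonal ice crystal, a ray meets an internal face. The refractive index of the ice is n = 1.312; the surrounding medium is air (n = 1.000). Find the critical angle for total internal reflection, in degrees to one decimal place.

sin θ_c = n_air / n = 1.000 / 1.312 = 0.7622.
θ_c = arcsin(0.7622) = 49.66°.

49.7°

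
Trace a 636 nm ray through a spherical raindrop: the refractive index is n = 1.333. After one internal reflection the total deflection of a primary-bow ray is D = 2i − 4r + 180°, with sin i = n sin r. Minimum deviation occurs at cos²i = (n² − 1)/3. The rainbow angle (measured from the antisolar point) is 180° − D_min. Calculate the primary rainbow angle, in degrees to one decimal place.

42.1°

cos²i = (1.77689 − 1)/3 = 0.25896; i = arccos(0.50888) = 59.410°.
sin r = sin 59.410°/1.333 = 0.64579; r = 40.225°.
D_min = 2·59.410° − 4·40.225° + 180° = 137.922°.
Rainbow angle = 180° − D_min = 42.078°.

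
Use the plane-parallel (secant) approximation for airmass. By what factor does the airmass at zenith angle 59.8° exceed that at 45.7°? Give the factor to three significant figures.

X(59.8°)/X(45.7°) = sec 59.8° / sec 45.7° = cos 45.7° / cos 59.8° = 0.6984/0.5030 = 1.3884.

1.39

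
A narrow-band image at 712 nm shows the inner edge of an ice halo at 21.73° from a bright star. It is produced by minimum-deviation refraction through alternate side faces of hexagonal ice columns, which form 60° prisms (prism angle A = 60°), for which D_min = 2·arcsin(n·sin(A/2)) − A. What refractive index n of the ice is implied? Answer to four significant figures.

1.309

Rearranging: n = sin((D_min + A)/2) / sin(A/2).
(D_min + A)/2 = (21.73° + 60°)/2 = 40.865°.
n = sin 40.865° / sin 30° = 0.6543 / 0.5000 = 1.3086.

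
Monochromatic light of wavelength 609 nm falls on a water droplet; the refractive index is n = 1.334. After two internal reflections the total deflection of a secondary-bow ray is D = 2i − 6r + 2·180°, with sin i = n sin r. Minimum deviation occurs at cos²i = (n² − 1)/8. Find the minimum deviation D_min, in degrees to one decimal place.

231.2°

cos²i = (1.77956 − 1)/8 = 0.09744; i = arccos(0.31216) = 71.810°.
sin r = sin 71.810°/1.334 = 0.71217; r = 45.411°.
D_min = 2·71.810° − 6·45.411° + 360° = 231.153°.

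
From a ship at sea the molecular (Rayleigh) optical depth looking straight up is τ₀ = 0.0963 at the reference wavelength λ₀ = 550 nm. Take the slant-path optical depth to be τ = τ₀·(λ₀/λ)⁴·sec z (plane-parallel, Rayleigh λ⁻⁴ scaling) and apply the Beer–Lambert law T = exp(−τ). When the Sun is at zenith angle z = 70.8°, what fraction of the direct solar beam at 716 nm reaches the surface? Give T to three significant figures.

sec 70.8° = 3.0407.
τ = 0.0963 × (550/716)⁴ × 3.0407 = 0.0963 × 0.3482 × 3.0407 = 0.1020.
T = exp(−0.1020) = 0.9031.

0.903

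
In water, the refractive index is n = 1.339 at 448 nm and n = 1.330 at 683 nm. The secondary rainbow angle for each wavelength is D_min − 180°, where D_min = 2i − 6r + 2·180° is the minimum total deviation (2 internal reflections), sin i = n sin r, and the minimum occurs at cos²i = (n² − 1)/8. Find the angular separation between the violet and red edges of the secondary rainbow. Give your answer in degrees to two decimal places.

2.35°

At 448 nm (n = 1.339): cos²i = 0.09912 → i = 71.650°, r = 45.141°, D_min = 232.451°, rainbow angle = 52.451°.
At 683 nm (n = 1.330): cos²i = 0.09611 → i = 71.940°, r = 45.630°, D_min = 230.101°, rainbow angle = 50.101°.
Angular width = |52.451° − 50.101°| = 2.350°.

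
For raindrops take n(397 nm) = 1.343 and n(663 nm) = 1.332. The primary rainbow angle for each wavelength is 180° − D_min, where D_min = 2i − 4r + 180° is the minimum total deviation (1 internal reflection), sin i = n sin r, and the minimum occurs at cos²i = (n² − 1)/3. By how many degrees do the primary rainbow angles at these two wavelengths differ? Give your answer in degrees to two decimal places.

1.58°

At 397 nm (n = 1.343): cos²i = 0.26788 → i = 58.830°, r = 39.577°, D_min = 139.354°, rainbow angle = 40.646°.
At 663 nm (n = 1.332): cos²i = 0.25807 → i = 59.469°, r = 40.290°, D_min = 137.776°, rainbow angle = 42.224°.
Angular width = |40.646° − 42.224°| = 1.578°.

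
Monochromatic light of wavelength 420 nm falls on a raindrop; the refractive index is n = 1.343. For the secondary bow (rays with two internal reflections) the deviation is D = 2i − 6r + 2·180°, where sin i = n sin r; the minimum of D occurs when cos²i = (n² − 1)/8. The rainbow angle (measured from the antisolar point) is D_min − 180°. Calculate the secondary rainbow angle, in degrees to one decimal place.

53.5°

cos²i = (1.80365 − 1)/8 = 0.10046; i = arccos(0.31695) = 71.522°.
sin r = sin 71.522°/1.343 = 0.70621; r = 44.928°.
D_min = 2·71.522° − 6·44.928° + 360° = 233.478°.
Rainbow angle = D_min − 180° = 53.478°.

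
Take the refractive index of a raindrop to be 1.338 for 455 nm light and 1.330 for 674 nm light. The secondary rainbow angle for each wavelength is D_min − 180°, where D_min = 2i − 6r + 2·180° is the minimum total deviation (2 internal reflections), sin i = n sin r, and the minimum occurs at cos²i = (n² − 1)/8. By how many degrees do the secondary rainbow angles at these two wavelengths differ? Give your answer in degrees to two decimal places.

At 455 nm (n = 1.338): cos²i = 0.09878 → i = 71.682°, r = 45.195°, D_min = 232.193°, rainbow angle = 52.193°.
At 674 nm (n = 1.330): cos²i = 0.09611 → i = 71.940°, r = 45.630°, D_min = 230.101°, rainbow angle = 50.101°.
Angular width = |52.193° − 50.101°| = 2.092°.

2.09°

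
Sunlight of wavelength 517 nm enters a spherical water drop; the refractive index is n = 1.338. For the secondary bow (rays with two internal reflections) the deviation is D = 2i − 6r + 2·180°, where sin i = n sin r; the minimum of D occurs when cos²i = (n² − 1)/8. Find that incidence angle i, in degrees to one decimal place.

cos²i = (1.338² − 1)/8 = (1.79024 − 1)/8 = 0.09878.
cos i = 0.31429, so i = 71.682°.

71.7°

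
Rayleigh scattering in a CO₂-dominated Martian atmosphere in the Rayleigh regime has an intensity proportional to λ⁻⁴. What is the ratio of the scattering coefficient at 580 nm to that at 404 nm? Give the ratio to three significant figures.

Rayleigh scattering ∝ λ⁻⁴, so the ratio of coefficients is the inverse fourth power of the wavelength ratio.
σ(580)/σ(404) = (404/580)⁴ = (0.6966)⁴ = 0.2354.

0.235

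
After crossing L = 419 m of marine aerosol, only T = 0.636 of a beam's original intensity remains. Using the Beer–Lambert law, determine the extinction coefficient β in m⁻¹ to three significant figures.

Beer–Lambert: T = exp(−βL) ⇒ β = −ln(T)/L = −ln(0.636)/419 = 0.4526/419 = 0.00108 m⁻¹.

0.00108 m⁻¹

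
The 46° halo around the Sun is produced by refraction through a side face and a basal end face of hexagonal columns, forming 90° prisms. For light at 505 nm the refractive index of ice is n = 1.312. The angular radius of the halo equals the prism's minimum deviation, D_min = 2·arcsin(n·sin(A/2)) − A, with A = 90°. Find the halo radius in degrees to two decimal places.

46.17°

n·sin(A/2) = 1.312 × sin 45° = 1.312 × 0.7071 = 0.9277.
D_min = 2·arcsin(0.9277) − 90° = 2 × 68.083° − 90° = 46.166°.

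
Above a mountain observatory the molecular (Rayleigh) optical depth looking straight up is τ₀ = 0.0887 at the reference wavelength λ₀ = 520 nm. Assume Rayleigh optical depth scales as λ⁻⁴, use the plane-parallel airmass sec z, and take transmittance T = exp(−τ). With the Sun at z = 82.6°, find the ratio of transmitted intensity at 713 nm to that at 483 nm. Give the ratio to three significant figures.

Airmass: sec 82.6° = 7.7642.
τ(713 nm) = 0.0887 × (520/713)⁴ × 7.7642 = 0.0887 × 0.2829 × 7.7642 = 0.1948.
τ(483 nm) = 0.0887 × (520/483)⁴ × 7.7642 = 0.0887 × 1.3435 × 7.7642 = 0.9252.
T(713)/T(483) = exp(τ_B − τ_A) = exp(0.7304) = 2.0759.

2.08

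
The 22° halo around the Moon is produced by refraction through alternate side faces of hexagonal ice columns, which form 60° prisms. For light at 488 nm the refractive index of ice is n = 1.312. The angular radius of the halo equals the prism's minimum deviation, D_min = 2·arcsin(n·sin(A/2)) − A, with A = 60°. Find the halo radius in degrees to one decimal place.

n·sin(A/2) = 1.312 × sin 30° = 1.312 × 0.5000 = 0.6560.
D_min = 2·arcsin(0.6560) − 60° = 2 × 40.996° − 60° = 21.991°.

22.0°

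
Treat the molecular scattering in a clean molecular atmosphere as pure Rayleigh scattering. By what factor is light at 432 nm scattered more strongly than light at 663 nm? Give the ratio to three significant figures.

5.55

Rayleigh scattering ∝ λ⁻⁴, so the ratio of coefficients is the inverse fourth power of the wavelength ratio.
σ(432)/σ(663) = (663/432)⁴ = (1.5347)⁴ = 5.548.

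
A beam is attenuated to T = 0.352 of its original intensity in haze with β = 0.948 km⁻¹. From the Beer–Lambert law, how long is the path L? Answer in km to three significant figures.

1.10 km

Beer–Lambert: T = exp(−βL) ⇒ L = −ln(T)/β = −ln(0.352)/0.948 = 1.0441/0.948 = 1.101 km.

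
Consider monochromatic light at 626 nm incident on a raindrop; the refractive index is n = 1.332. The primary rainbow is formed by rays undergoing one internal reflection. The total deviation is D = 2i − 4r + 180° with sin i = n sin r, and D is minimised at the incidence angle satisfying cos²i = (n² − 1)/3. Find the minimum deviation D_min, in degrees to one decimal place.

137.8°

cos²i = (1.77422 − 1)/3 = 0.25807; i = arccos(0.50801) = 59.469°.
sin r = sin 59.469°/1.332 = 0.64666; r = 40.290°.
D_min = 2·59.469° − 4·40.290° + 180° = 137.776°.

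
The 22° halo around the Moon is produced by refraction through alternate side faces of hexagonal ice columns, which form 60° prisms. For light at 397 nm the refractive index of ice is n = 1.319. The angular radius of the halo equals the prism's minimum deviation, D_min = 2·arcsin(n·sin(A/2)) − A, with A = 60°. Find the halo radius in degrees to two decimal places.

n·sin(A/2) = 1.319 × sin 30° = 1.319 × 0.5000 = 0.6595.
D_min = 2·arcsin(0.6595) − 60° = 2 × 41.262° − 60° = 22.524°.

22.52°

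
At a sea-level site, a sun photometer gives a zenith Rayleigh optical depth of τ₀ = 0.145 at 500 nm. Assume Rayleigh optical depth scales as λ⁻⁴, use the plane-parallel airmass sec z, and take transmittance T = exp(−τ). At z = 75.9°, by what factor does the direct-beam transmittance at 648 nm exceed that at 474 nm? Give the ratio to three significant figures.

1.69

Airmass: sec 75.9° = 4.1048.
τ(648 nm) = 0.145 × (500/648)⁴ × 4.1048 = 0.145 × 0.3545 × 4.1048 = 0.2110.
τ(474 nm) = 0.145 × (500/474)⁴ × 4.1048 = 0.145 × 1.2381 × 4.1048 = 0.7369.
T(648)/T(474) = exp(τ_B − τ_A) = exp(0.5260) = 1.6921.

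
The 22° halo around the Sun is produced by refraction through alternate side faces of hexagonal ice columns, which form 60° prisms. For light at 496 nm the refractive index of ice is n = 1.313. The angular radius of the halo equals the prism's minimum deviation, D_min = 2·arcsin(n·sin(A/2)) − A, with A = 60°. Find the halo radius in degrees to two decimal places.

22.07°

n·sin(A/2) = 1.313 × sin 30° = 1.313 × 0.5000 = 0.6565.
D_min = 2·arcsin(0.6565) − 60° = 2 × 41.033° − 60° = 22.067°.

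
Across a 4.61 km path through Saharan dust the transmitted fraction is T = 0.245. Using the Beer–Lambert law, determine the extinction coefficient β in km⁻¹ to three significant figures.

Beer–Lambert: T = exp(−βL) ⇒ β = −ln(T)/L = −ln(0.245)/4.61 = 1.4065/4.61 = 0.3051 km⁻¹.

0.305 km⁻¹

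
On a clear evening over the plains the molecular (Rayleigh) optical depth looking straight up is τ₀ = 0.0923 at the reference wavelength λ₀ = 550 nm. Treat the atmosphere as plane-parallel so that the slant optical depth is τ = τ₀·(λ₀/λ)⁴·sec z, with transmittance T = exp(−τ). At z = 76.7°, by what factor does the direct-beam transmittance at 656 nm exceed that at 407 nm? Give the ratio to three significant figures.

Airmass: sec 76.7° = 4.3469.
τ(656 nm) = 0.0923 × (550/656)⁴ × 4.3469 = 0.0923 × 0.4941 × 4.3469 = 0.1983.
τ(407 nm) = 0.0923 × (550/407)⁴ × 4.3469 = 0.0923 × 3.3348 × 4.3469 = 1.3380.
T(656)/T(407) = exp(τ_B − τ_A) = exp(1.1397) = 3.1260.

3.13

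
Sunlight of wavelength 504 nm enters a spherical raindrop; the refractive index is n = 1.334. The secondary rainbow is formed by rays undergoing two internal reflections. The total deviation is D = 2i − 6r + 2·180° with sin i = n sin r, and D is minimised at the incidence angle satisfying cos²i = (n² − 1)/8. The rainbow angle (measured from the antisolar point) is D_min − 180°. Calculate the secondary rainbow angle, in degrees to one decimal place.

cos²i = (1.77956 − 1)/8 = 0.09744; i = arccos(0.31216) = 71.810°.
sin r = sin 71.810°/1.334 = 0.71217; r = 45.411°.
D_min = 2·71.810° − 6·45.411° + 360° = 231.153°.
Rainbow angle = D_min − 180° = 51.153°.

51.2°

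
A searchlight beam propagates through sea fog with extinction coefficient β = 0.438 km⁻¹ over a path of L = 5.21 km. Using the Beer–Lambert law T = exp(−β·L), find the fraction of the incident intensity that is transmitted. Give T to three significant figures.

τ = β·L = 0.438 × 5.21 = 2.2820.
T = exp(−2.2820) = 0.1021.

0.102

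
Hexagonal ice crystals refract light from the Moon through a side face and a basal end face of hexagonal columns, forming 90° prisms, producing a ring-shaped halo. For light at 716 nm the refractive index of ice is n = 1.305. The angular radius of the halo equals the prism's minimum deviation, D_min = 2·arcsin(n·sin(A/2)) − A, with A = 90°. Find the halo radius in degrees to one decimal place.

n·sin(A/2) = 1.305 × sin 45° = 1.305 × 0.7071 = 0.9228.
D_min = 2·arcsin(0.9228) − 90° = 2 × 67.335° − 90° = 44.670°.

44.7°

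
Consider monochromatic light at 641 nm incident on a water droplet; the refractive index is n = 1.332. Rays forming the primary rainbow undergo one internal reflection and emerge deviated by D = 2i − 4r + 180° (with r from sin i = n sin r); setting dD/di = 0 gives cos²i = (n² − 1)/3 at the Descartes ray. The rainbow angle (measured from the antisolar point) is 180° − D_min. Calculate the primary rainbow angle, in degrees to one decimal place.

42.2°

cos²i = (1.77422 − 1)/3 = 0.25807; i = arccos(0.50801) = 59.469°.
sin r = sin 59.469°/1.332 = 0.64666; r = 40.290°.
D_min = 2·59.469° − 4·40.290° + 180° = 137.776°.
Rainbow angle = 180° − D_min = 42.224°.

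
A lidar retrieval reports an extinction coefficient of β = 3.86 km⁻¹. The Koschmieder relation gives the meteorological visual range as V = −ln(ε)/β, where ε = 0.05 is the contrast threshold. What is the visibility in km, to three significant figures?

V = −ln(0.05) / 3.86 = 2.996 / 3.86 = 0.7761 km.

0.776 km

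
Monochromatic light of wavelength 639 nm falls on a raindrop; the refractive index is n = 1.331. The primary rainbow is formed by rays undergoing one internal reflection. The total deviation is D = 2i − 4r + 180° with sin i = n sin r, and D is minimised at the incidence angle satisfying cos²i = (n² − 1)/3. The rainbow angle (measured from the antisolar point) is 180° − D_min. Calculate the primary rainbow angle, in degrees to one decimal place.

cos²i = (1.77156 − 1)/3 = 0.25719; i = arccos(0.50714) = 59.527°.
sin r = sin 59.527°/1.331 = 0.64753; r = 40.356°.
D_min = 2·59.527° − 4·40.356° + 180° = 137.630°.
Rainbow angle = 180° − D_min = 42.370°.

42.4°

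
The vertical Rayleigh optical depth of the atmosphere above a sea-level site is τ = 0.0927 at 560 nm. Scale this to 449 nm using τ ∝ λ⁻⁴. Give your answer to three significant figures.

0.224

τ(449 nm) = τ(560 nm) × (560/449)⁴ = 0.0927 × (1.2472)⁴ = 0.0927 × 2.4197 = 0.2243.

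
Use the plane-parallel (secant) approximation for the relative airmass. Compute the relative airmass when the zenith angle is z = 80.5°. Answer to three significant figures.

X = sec z = 1/cos 80.5° = 1/0.1650 = 6.0589.

6.06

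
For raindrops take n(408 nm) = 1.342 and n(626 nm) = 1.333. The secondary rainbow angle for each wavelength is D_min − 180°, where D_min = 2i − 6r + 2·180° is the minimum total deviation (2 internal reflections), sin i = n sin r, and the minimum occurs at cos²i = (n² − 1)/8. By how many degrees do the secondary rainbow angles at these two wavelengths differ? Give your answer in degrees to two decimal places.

At 408 nm (n = 1.342): cos²i = 0.10012 → i = 71.554°, r = 44.981°, D_min = 233.222°, rainbow angle = 53.222°.
At 626 nm (n = 1.333): cos²i = 0.09711 → i = 71.843°, r = 45.466°, D_min = 230.891°, rainbow angle = 50.891°.
Angular width = |53.222° − 50.891°| = 2.331°.

2.33°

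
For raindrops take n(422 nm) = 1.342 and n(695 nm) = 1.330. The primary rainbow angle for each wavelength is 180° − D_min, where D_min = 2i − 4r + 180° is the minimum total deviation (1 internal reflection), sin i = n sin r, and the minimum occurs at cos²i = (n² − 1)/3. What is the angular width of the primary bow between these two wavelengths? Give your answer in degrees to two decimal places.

At 422 nm (n = 1.342): cos²i = 0.26699 → i = 58.888°, r = 39.641°, D_min = 139.213°, rainbow angle = 40.787°.
At 695 nm (n = 1.330): cos²i = 0.25630 → i = 59.585°, r = 40.422°, D_min = 137.484°, rainbow angle = 42.516°.
Angular width = |40.787° − 42.516°| = 1.729°.

1.73°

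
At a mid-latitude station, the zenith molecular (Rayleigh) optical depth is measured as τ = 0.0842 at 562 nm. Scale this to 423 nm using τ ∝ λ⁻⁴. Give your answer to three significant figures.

0.262

τ(423 nm) = τ(562 nm) × (562/423)⁴ = 0.0842 × (1.3286)⁴ = 0.0842 × 3.1159 = 0.2624.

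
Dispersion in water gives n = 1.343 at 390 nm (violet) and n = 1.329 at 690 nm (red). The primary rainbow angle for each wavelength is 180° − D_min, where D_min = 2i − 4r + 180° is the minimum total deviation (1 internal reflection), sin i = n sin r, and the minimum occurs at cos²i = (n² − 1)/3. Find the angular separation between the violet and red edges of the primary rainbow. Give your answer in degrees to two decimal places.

2.02°

At 390 nm (n = 1.343): cos²i = 0.26788 → i = 58.830°, r = 39.577°, D_min = 139.354°, rainbow angle = 40.646°.
At 690 nm (n = 1.329): cos²i = 0.25541 → i = 59.643°, r = 40.487°, D_min = 137.337°, rainbow angle = 42.663°.
Angular width = |40.646° − 42.663°| = 2.017°.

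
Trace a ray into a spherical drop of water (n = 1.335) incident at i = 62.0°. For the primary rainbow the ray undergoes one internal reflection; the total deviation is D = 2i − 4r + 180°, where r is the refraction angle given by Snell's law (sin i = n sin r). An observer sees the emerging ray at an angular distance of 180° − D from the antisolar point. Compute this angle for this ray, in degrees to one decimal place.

41.6°

sin r = sin 62.0° / 1.335 = 0.8829/1.335 = 0.6614; r = 41.41°.
D = 2·62.0° − 4·41.41° + 180° = 124.00° − 165.62° + 180° = 138.38°.
Angle from antisolar point = 180° − D = 41.62°.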